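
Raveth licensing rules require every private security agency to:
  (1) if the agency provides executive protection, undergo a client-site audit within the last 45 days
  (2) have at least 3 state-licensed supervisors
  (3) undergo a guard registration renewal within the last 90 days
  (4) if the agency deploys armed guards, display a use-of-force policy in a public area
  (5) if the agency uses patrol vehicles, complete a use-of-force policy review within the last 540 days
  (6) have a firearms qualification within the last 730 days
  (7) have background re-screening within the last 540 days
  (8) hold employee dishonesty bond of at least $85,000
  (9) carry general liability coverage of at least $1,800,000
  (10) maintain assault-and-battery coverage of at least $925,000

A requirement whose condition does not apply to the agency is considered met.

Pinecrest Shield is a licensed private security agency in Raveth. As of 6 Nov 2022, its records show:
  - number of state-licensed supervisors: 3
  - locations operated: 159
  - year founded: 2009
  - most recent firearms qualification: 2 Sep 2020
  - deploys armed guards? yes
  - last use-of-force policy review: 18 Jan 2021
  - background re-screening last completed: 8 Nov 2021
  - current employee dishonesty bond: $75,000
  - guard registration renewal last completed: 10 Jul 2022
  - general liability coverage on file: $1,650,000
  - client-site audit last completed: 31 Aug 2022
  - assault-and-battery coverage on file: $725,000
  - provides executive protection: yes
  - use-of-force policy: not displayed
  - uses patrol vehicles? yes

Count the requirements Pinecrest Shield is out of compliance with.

8

1. condition 'provides executive protection' holds; client-site audit 67 days ago vs limit 45 → not met
2. state-licensed supervisors 3 ≥ 3 → met
3. guard registration renewal 119 days ago vs limit 90 → not met
4. condition 'deploys armed guards' holds; use-of-force policy absent → not met
5. condition 'uses patrol vehicles' holds; use-of-force policy review 657 days ago vs limit 540 → not met
6. firearms qualification 795 days ago vs limit 730 → not met
7. background re-screening 363 days ago vs limit 540 → met
8. employee dishonesty bond $75,000 < $85,000 → not met
9. general liability coverage $1,650,000 < $1,800,000 → not met
10. assault-and-battery coverage $725,000 < $925,000 → not met
Not met: 8 of 10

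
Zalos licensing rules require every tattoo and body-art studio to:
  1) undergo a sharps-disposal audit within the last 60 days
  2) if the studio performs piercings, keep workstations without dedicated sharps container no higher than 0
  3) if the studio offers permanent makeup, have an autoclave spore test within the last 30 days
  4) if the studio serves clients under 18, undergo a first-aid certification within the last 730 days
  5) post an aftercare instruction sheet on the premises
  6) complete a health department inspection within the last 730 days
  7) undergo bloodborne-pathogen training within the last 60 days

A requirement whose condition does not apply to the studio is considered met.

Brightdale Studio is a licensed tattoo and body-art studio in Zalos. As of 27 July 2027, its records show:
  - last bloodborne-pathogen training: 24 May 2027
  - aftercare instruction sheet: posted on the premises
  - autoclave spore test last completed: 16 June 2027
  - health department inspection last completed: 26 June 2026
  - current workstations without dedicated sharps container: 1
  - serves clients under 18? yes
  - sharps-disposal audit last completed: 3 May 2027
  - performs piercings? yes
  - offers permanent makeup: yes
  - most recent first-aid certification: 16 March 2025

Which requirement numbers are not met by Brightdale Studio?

1, 2, 3, 4, 7

1. sharps-disposal audit 85 days ago vs limit 60 → not met
2. condition 'performs piercings' holds; workstations without dedicated sharps container 1 > 0 → not met
3. condition 'offers permanent makeup' holds; autoclave spore test 41 days ago vs limit 30 → not met
4. condition 'serves clients under 18' holds; first-aid certification 863 days ago vs limit 730 → not met
5. aftercare instruction sheet present → met
6. health department inspection 396 days ago vs limit 730 → met
7. bloodborne-pathogen training 64 days ago vs limit 60 → not met
Not met: 1, 2, 3, 4, 7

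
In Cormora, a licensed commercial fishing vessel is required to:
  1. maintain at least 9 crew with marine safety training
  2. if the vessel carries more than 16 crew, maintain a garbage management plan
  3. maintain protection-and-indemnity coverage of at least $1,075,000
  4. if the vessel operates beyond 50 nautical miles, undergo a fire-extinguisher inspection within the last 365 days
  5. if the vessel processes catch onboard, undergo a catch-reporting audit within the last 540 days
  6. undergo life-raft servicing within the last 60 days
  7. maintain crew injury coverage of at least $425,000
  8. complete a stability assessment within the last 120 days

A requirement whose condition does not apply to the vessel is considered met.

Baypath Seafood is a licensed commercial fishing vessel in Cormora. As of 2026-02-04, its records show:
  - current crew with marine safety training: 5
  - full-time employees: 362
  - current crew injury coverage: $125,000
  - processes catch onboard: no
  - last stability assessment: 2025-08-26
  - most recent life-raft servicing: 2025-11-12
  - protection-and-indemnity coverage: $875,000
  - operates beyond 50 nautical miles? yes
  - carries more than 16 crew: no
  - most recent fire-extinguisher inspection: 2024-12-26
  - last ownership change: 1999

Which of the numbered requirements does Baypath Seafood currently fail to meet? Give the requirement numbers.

1. crew with marine safety training 5 < 9 → not met
2. condition 'carries more than 16 crew' does not hold → requirement n/a → met
3. protection-and-indemnity coverage $875,000 < $1,075,000 → not met
4. condition 'operates beyond 50 nautical miles' holds; fire-extinguisher inspection 405 days ago vs limit 365 → not met
5. condition 'processes catch onboard' does not hold → requirement n/a → met
6. life-raft servicing 84 days ago vs limit 60 → not met
7. crew injury coverage $125,000 < $425,000 → not met
8. stability assessment 162 days ago vs limit 120 → not met
Not met: 1, 3, 4, 6, 7, 8

1, 3, 4, 6, 7, 8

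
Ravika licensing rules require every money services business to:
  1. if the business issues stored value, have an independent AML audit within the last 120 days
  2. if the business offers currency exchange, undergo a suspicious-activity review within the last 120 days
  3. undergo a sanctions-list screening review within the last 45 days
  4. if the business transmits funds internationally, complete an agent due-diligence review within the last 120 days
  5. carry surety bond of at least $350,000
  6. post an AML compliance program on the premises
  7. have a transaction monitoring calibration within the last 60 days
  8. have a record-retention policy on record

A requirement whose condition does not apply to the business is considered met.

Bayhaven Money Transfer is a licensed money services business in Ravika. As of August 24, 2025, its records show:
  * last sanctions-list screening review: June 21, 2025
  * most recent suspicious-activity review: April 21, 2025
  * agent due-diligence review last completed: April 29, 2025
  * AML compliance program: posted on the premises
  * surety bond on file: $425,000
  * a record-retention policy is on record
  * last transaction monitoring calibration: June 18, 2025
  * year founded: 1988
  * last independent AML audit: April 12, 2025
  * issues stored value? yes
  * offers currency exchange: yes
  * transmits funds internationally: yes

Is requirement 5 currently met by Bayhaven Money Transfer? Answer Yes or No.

Yes

5. surety bond $425,000 ≥ $350,000 → met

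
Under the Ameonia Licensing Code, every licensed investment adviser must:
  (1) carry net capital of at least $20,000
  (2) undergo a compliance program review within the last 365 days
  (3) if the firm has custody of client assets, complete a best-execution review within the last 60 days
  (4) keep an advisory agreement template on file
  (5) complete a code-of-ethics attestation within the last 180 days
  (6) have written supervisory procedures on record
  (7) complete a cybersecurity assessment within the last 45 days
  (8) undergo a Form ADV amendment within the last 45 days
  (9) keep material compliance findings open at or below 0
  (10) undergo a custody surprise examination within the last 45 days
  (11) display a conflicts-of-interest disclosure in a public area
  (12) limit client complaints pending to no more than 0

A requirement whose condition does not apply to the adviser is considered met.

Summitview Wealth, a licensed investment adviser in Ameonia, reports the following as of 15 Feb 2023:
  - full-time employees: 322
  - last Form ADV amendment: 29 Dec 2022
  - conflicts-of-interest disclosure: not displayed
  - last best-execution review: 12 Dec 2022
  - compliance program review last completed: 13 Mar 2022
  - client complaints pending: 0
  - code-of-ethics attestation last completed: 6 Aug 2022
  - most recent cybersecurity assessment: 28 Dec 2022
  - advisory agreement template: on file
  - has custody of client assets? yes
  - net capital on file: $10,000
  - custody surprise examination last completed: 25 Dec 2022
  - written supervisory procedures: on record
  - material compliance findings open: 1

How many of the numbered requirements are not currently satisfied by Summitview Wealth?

8

1. net capital $10,000 < $20,000 → not met
2. compliance program review 339 days ago vs limit 365 → met
3. condition 'has custody of client assets' holds; best-execution review 65 days ago vs limit 60 → not met
4. advisory agreement template present → met
5. code-of-ethics attestation 193 days ago vs limit 180 → not met
6. written supervisory procedures present → met
7. cybersecurity assessment 49 days ago vs limit 45 → not met
8. Form ADV amendment 48 days ago vs limit 45 → not met
9. material compliance findings open 1 > 0 → not met
10. custody surprise examination 52 days ago vs limit 45 → not met
11. conflicts-of-interest disclosure absent → not met
12. client complaints pending 0 ≤ 0 → met
Not met: 8 of 12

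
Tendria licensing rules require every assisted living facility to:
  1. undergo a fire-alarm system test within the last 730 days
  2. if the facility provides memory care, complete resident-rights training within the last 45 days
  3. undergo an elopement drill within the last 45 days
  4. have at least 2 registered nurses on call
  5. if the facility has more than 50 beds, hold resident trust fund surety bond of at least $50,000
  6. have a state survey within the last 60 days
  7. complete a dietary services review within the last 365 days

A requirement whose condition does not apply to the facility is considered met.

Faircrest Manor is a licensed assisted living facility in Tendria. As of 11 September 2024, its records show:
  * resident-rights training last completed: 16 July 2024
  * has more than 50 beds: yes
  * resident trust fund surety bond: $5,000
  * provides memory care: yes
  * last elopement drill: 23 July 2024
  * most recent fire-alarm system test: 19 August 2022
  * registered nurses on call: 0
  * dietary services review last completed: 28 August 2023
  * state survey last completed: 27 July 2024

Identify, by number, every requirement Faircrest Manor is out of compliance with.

1, 2, 3, 4, 5, 7

1. fire-alarm system test 754 days ago vs limit 730 → not met
2. condition 'provides memory care' holds; resident-rights training 57 days ago vs limit 45 → not met
3. elopement drill 50 days ago vs limit 45 → not met
4. registered nurses on call 0 < 2 → not met
5. condition 'has more than 50 beds' holds; resident trust fund surety bond $5,000 < $50,000 → not met
6. state survey 46 days ago vs limit 60 → met
7. dietary services review 380 days ago vs limit 365 → not met
Not met: 1, 2, 3, 4, 5, 7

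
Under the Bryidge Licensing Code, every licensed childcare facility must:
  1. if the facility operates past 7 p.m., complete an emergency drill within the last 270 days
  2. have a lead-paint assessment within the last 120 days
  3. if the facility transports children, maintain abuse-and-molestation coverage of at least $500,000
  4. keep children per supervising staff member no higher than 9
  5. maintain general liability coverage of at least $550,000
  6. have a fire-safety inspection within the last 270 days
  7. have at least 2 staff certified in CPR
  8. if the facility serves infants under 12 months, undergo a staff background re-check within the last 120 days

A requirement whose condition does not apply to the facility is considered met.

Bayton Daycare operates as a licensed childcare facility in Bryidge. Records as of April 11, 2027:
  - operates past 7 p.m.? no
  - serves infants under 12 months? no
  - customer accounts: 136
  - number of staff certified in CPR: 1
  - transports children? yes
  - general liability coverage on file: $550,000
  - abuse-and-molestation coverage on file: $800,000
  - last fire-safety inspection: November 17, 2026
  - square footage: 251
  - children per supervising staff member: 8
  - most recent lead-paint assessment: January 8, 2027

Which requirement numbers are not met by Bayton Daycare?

1. condition 'operates past 7 p.m.' does not hold → requirement n/a → met
2. lead-paint assessment 93 days ago vs limit 120 → met
3. condition 'transports children' holds; abuse-and-molestation coverage $800,000 ≥ $500,000 → met
4. children per supervising staff member 8 ≤ 9 → met
5. general liability coverage $550,000 ≥ $550,000 → met
6. fire-safety inspection 145 days ago vs limit 270 → met
7. staff certified in CPR 1 < 2 → not met
8. condition 'serves infants under 12 months' does not hold → requirement n/a → met
Not met: 7

7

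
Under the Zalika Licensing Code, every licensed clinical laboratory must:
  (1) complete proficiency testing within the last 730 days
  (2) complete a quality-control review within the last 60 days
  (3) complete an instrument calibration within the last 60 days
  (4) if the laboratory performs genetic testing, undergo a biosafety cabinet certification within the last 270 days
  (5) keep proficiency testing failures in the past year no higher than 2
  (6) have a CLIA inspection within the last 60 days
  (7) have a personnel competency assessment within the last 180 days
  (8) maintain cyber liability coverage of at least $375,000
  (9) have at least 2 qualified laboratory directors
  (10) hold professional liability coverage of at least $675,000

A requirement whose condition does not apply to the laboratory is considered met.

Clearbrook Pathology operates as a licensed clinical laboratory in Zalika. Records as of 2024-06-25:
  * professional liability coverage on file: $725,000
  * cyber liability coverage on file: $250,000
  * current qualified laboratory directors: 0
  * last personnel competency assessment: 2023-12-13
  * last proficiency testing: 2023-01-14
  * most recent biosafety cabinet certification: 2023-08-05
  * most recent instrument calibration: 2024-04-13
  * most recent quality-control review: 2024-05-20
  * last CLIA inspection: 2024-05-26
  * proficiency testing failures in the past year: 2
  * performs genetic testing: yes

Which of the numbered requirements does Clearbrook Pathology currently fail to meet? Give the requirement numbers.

3, 4, 7, 8, 9

1. proficiency testing 528 days ago vs limit 730 → met
2. quality-control review 36 days ago vs limit 60 → met
3. instrument calibration 73 days ago vs limit 60 → not met
4. condition 'performs genetic testing' holds; biosafety cabinet certification 325 days ago vs limit 270 → not met
5. proficiency testing failures in the past year 2 ≤ 2 → met
6. CLIA inspection 30 days ago vs limit 60 → met
7. personnel competency assessment 195 days ago vs limit 180 → not met
8. cyber liability coverage $250,000 < $375,000 → not met
9. qualified laboratory directors 0 < 2 → not met
10. professional liability coverage $725,000 ≥ $675,000 → met
Not met: 3, 4, 7, 8, 9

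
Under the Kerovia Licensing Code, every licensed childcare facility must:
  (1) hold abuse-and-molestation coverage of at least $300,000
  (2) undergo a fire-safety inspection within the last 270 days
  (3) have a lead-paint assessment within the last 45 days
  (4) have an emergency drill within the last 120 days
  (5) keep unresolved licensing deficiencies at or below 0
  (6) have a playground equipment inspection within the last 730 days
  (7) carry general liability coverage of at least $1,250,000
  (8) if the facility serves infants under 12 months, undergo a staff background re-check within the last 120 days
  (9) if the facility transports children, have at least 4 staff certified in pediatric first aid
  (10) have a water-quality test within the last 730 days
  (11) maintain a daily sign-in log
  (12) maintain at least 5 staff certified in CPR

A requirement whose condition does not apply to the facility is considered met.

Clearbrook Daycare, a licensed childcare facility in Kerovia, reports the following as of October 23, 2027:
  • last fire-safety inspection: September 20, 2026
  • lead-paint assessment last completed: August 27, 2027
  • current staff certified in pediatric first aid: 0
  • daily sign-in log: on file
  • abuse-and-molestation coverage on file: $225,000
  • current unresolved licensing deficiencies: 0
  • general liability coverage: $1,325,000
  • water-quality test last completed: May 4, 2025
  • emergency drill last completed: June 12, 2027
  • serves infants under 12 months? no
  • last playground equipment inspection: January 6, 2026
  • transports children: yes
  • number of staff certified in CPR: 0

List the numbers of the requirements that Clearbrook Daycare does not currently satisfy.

1. abuse-and-molestation coverage $225,000 < $300,000 → not met
2. fire-safety inspection 398 days ago vs limit 270 → not met
3. lead-paint assessment 57 days ago vs limit 45 → not met
4. emergency drill 133 days ago vs limit 120 → not met
5. unresolved licensing deficiencies 0 ≤ 0 → met
6. playground equipment inspection 655 days ago vs limit 730 → met
7. general liability coverage $1,325,000 ≥ $1,250,000 → met
8. condition 'serves infants under 12 months' does not hold → requirement n/a → met
9. condition 'transports children' holds; staff certified in pediatric first aid 0 < 4 → not met
10. water-quality test 902 days ago vs limit 730 → not met
11. daily sign-in log present → met
12. staff certified in CPR 0 < 5 → not met
Not met: 1, 2, 3, 4, 9, 10, 12

1, 2, 3, 4, 9, 10, 12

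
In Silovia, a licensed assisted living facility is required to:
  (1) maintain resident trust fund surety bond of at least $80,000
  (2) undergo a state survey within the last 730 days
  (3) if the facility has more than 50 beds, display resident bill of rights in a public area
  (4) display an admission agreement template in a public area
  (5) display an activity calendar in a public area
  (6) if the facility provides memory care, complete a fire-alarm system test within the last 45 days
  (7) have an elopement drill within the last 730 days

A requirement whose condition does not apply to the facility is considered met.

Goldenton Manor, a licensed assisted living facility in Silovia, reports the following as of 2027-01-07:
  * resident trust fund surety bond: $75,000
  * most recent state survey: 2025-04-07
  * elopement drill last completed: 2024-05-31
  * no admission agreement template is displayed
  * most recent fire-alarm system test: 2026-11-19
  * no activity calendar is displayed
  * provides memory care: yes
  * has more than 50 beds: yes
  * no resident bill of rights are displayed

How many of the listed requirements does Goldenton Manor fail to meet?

1. resident trust fund surety bond $75,000 < $80,000 → not met
2. state survey 640 days ago vs limit 730 → met
3. condition 'has more than 50 beds' holds; resident bill of rights absent → not met
4. admission agreement template absent → not met
5. activity calendar absent → not met
6. condition 'provides memory care' holds; fire-alarm system test 49 days ago vs limit 45 → not met
7. elopement drill 951 days ago vs limit 730 → not met
Not met: 6 of 7

6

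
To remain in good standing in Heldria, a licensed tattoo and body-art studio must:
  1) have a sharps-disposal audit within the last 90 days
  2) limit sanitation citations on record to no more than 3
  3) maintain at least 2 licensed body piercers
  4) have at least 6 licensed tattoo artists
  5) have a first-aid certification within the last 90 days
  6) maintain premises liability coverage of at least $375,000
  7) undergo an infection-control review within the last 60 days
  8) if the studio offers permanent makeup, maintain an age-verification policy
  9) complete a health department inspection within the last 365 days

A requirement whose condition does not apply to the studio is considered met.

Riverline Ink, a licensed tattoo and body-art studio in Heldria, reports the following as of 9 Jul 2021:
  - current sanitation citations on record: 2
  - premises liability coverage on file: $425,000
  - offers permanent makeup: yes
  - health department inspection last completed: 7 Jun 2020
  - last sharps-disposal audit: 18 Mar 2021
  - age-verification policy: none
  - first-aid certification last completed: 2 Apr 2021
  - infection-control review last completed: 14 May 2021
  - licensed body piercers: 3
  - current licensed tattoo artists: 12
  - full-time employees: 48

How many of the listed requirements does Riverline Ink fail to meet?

1. sharps-disposal audit 113 days ago vs limit 90 → not met
2. sanitation citations on record 2 ≤ 3 → met
3. licensed body piercers 3 ≥ 2 → met
4. licensed tattoo artists 12 ≥ 6 → met
5. first-aid certification 98 days ago vs limit 90 → not met
6. premises liability coverage $425,000 ≥ $375,000 → met
7. infection-control review 56 days ago vs limit 60 → met
8. condition 'offers permanent makeup' holds; age-verification policy absent → not met
9. health department inspection 397 days ago vs limit 365 → not met
Not met: 4 of 9

4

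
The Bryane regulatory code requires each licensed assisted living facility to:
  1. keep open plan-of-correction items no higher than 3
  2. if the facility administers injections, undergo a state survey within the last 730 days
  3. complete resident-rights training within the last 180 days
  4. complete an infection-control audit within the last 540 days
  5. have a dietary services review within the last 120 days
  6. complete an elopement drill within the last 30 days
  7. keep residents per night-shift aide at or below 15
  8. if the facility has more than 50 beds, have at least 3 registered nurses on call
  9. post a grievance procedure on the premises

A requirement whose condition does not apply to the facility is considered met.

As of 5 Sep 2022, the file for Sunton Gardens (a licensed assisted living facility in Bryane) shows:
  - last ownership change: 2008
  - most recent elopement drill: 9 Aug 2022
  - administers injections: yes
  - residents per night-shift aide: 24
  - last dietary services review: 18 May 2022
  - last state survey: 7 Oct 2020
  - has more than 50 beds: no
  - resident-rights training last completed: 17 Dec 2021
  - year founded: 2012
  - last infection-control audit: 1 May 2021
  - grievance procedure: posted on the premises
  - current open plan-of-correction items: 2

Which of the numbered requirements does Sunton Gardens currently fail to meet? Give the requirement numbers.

3, 7

1. open plan-of-correction items 2 ≤ 3 → met
2. condition 'administers injections' holds; state survey 698 days ago vs limit 730 → met
3. resident-rights training 262 days ago vs limit 180 → not met
4. infection-control audit 492 days ago vs limit 540 → met
5. dietary services review 110 days ago vs limit 120 → met
6. elopement drill 27 days ago vs limit 30 → met
7. residents per night-shift aide 24 > 15 → not met
8. condition 'has more than 50 beds' does not hold → requirement n/a → met
9. grievance procedure present → met
Not met: 3, 7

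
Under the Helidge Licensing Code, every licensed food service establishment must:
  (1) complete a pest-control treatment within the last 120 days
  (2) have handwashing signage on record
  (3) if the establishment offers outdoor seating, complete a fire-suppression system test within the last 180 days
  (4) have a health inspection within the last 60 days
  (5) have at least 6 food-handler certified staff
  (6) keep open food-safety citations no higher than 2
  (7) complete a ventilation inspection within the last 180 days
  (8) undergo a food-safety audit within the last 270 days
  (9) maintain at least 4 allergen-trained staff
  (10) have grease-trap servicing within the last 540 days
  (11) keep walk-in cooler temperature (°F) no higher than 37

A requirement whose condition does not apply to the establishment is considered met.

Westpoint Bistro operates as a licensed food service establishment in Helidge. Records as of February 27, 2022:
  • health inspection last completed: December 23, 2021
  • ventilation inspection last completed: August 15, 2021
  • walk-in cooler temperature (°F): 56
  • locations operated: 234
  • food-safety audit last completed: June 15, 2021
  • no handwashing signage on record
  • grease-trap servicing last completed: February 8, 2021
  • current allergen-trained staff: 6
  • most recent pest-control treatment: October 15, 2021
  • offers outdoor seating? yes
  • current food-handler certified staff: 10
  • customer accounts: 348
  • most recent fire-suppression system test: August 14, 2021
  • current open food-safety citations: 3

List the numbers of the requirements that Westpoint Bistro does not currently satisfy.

1, 2, 3, 4, 6, 7, 11

1. pest-control treatment 135 days ago vs limit 120 → not met
2. handwashing signage absent → not met
3. condition 'offers outdoor seating' holds; fire-suppression system test 197 days ago vs limit 180 → not met
4. health inspection 66 days ago vs limit 60 → not met
5. food-handler certified staff 10 ≥ 6 → met
6. open food-safety citations 3 > 2 → not met
7. ventilation inspection 196 days ago vs limit 180 → not met
8. food-safety audit 257 days ago vs limit 270 → met
9. allergen-trained staff 6 ≥ 4 → met
10. grease-trap servicing 384 days ago vs limit 540 → met
11. walk-in cooler temperature (°F) 56 > 37 → not met
Not met: 1, 2, 3, 4, 6, 7, 11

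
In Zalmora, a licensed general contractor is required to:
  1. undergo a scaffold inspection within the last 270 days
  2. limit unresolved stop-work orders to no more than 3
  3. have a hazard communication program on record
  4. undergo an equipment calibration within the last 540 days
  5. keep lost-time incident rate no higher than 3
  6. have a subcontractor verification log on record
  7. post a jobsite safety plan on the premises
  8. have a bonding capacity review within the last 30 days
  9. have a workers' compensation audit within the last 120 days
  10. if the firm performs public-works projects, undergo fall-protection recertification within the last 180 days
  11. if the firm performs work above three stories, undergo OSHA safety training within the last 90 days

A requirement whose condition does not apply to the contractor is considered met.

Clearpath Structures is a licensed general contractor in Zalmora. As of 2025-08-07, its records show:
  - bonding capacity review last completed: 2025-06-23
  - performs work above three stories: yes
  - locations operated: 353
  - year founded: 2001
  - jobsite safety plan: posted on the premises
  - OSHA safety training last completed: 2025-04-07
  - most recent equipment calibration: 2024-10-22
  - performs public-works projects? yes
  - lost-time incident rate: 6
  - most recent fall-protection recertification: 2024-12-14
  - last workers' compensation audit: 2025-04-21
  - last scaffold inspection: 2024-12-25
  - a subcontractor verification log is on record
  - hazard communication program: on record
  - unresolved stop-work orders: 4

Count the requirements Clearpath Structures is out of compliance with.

5

1. scaffold inspection 225 days ago vs limit 270 → met
2. unresolved stop-work orders 4 > 3 → not met
3. hazard communication program present → met
4. equipment calibration 289 days ago vs limit 540 → met
5. lost-time incident rate 6 > 3 → not met
6. subcontractor verification log present → met
7. jobsite safety plan present → met
8. bonding capacity review 45 days ago vs limit 30 → not met
9. workers' compensation audit 108 days ago vs limit 120 → met
10. condition 'performs public-works projects' holds; fall-protection recertification 236 days ago vs limit 180 → not met
11. condition 'performs work above three stories' holds; OSHA safety training 122 days ago vs limit 90 → not met
Not met: 5 of 11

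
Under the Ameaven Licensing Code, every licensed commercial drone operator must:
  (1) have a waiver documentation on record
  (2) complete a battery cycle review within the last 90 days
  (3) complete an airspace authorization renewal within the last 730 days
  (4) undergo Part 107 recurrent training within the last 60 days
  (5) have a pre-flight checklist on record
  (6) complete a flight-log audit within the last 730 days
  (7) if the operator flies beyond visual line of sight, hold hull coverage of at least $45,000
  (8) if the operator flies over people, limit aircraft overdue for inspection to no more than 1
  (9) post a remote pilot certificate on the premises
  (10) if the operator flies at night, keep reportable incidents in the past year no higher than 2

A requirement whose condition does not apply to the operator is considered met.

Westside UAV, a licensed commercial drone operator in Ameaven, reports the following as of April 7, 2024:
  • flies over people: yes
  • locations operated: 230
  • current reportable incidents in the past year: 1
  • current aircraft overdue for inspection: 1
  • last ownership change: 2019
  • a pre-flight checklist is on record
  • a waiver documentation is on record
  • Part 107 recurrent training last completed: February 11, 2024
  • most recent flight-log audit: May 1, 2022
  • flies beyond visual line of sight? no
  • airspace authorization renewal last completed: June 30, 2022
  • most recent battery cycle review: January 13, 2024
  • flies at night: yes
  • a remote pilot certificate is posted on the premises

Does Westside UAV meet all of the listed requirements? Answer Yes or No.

1. waiver documentation present → met
2. battery cycle review 85 days ago vs limit 90 → met
3. airspace authorization renewal 647 days ago vs limit 730 → met
4. Part 107 recurrent training 56 days ago vs limit 60 → met
5. pre-flight checklist present → met
6. flight-log audit 707 days ago vs limit 730 → met
7. condition 'flies beyond visual line of sight' does not hold → requirement n/a → met
8. condition 'flies over people' holds; aircraft overdue for inspection 1 ≤ 1 → met
9. remote pilot certificate present → met
10. condition 'flies at night' holds; reportable incidents in the past year 1 ≤ 2 → met
All met.

Yes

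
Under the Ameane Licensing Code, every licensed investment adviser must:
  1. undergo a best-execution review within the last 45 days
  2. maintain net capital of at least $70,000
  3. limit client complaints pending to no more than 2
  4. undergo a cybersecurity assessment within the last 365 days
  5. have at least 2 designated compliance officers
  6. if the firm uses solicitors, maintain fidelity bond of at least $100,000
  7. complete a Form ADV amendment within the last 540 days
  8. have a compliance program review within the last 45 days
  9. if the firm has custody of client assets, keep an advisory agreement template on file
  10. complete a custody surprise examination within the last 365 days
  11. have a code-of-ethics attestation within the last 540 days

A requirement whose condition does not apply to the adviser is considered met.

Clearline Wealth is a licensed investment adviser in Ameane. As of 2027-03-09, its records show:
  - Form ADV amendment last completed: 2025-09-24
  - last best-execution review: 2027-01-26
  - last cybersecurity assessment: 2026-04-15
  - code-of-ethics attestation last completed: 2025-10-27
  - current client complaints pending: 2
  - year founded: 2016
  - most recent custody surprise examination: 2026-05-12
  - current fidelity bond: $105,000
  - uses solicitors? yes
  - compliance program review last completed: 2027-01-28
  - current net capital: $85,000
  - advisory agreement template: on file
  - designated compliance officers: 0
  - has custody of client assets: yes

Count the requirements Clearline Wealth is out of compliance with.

1

1. best-execution review 42 days ago vs limit 45 → met
2. net capital $85,000 ≥ $70,000 → met
3. client complaints pending 2 ≤ 2 → met
4. cybersecurity assessment 328 days ago vs limit 365 → met
5. designated compliance officers 0 < 2 → not met
6. condition 'uses solicitors' holds; fidelity bond $105,000 ≥ $100,000 → met
7. Form ADV amendment 531 days ago vs limit 540 → met
8. compliance program review 40 days ago vs limit 45 → met
9. condition 'has custody of client assets' holds; advisory agreement template present → met
10. custody surprise examination 301 days ago vs limit 365 → met
11. code-of-ethics attestation 498 days ago vs limit 540 → met
Not met: 1 of 11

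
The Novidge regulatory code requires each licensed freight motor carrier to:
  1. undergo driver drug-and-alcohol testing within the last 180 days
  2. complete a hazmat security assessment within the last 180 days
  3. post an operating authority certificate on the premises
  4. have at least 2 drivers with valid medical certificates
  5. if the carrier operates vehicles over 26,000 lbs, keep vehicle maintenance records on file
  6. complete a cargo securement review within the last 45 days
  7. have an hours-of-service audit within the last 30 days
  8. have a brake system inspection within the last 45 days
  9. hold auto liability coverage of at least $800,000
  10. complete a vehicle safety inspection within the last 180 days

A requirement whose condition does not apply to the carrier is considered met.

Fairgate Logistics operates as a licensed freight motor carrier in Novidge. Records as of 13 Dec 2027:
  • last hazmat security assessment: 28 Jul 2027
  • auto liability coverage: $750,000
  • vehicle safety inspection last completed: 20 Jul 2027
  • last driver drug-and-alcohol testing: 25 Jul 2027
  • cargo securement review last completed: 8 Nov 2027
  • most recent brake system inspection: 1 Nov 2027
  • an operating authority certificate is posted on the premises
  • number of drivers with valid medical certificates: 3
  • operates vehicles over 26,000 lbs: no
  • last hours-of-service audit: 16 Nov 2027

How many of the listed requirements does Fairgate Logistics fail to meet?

1. driver drug-and-alcohol testing 141 days ago vs limit 180 → met
2. hazmat security assessment 138 days ago vs limit 180 → met
3. operating authority certificate present → met
4. drivers with valid medical certificates 3 ≥ 2 → met
5. condition 'operates vehicles over 26,000 lbs' does not hold → requirement n/a → met
6. cargo securement review 35 days ago vs limit 45 → met
7. hours-of-service audit 27 days ago vs limit 30 → met
8. brake system inspection 42 days ago vs limit 45 → met
9. auto liability coverage $750,000 < $800,000 → not met
10. vehicle safety inspection 146 days ago vs limit 180 → met
Not met: 1 of 10

1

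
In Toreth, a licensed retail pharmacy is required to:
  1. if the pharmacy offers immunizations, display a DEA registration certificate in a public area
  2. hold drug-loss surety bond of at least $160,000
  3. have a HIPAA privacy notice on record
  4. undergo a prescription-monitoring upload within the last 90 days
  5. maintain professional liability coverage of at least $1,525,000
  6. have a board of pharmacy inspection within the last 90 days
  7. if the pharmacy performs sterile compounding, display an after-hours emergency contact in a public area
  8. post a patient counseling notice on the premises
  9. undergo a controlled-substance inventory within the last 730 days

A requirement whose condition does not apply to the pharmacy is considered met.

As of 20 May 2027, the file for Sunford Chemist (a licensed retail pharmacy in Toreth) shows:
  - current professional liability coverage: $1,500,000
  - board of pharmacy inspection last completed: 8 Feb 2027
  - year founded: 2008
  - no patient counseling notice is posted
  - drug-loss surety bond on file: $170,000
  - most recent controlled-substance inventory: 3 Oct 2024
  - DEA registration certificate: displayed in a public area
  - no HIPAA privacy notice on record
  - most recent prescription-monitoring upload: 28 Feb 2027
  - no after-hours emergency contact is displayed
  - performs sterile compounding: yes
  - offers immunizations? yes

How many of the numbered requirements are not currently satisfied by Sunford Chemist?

6

1. condition 'offers immunizations' holds; DEA registration certificate present → met
2. drug-loss surety bond $170,000 ≥ $160,000 → met
3. HIPAA privacy notice absent → not met
4. prescription-monitoring upload 81 days ago vs limit 90 → met
5. professional liability coverage $1,500,000 < $1,525,000 → not met
6. board of pharmacy inspection 101 days ago vs limit 90 → not met
7. condition 'performs sterile compounding' holds; after-hours emergency contact absent → not met
8. patient counseling notice absent → not met
9. controlled-substance inventory 959 days ago vs limit 730 → not met
Not met: 6 of 9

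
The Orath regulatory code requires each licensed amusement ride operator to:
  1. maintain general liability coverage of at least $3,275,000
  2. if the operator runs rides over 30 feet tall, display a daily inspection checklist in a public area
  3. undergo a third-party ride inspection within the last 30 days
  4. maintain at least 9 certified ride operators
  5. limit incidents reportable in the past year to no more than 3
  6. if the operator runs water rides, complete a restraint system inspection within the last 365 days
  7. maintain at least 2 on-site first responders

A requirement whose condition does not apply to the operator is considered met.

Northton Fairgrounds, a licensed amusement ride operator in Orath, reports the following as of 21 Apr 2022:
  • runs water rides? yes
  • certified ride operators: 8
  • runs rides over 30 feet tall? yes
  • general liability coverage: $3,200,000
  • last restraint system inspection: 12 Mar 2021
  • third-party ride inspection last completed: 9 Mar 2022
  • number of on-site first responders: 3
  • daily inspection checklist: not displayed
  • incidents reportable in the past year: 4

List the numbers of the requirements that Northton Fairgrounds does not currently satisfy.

1, 2, 3, 4, 5, 6

1. general liability coverage $3,200,000 < $3,275,000 → not met
2. condition 'runs rides over 30 feet tall' holds; daily inspection checklist absent → not met
3. third-party ride inspection 43 days ago vs limit 30 → not met
4. certified ride operators 8 < 9 → not met
5. incidents reportable in the past year 4 > 3 → not met
6. condition 'runs water rides' holds; restraint system inspection 405 days ago vs limit 365 → not met
7. on-site first responders 3 ≥ 2 → met
Not met: 1, 2, 3, 4, 5, 6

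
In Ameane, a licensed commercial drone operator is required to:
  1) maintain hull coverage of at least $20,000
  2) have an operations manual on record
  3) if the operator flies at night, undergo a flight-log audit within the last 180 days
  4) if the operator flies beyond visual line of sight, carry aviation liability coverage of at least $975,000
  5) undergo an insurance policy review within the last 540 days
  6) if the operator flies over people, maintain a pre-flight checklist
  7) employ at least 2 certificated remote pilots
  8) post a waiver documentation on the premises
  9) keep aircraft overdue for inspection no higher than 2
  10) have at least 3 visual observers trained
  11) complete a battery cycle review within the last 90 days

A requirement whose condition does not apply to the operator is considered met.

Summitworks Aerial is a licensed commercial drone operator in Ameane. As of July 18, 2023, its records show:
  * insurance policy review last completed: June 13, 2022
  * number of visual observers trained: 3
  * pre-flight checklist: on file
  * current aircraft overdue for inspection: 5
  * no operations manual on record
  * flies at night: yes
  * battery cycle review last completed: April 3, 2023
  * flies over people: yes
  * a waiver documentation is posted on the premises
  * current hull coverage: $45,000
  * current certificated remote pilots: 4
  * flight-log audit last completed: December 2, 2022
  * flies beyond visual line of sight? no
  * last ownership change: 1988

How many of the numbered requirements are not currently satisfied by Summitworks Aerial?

1. hull coverage $45,000 ≥ $20,000 → met
2. operations manual absent → not met
3. condition 'flies at night' holds; flight-log audit 228 days ago vs limit 180 → not met
4. condition 'flies beyond visual line of sight' does not hold → requirement n/a → met
5. insurance policy review 400 days ago vs limit 540 → met
6. condition 'flies over people' holds; pre-flight checklist present → met
7. certificated remote pilots 4 ≥ 2 → met
8. waiver documentation present → met
9. aircraft overdue for inspection 5 > 2 → not met
10. visual observers trained 3 ≥ 3 → met
11. battery cycle review 106 days ago vs limit 90 → not met
Not met: 4 of 11

4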